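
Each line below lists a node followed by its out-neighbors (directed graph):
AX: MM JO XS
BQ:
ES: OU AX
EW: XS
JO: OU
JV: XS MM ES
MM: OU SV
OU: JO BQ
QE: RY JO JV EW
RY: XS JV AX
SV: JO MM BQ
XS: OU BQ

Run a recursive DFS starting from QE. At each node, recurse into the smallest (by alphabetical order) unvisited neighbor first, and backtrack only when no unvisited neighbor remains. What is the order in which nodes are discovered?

Visit QE
QE → EW
EW → XS
XS → BQ
XS → OU
OU → JO
QE → JV
JV → ES
ES → AX
AX → MM
MM → SV
QE → RY

QE, EW, XS, BQ, OU, JO, JV, ES, AX, MM, SV, RY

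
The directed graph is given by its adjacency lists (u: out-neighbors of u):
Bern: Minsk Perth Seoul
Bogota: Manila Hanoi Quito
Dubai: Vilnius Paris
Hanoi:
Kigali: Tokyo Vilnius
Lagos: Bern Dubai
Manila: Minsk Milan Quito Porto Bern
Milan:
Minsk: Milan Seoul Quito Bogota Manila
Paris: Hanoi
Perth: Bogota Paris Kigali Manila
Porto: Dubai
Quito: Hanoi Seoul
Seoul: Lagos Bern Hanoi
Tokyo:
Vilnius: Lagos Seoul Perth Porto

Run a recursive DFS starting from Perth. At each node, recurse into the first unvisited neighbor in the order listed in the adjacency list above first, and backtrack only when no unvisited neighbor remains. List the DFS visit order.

Perth, Bogota, Manila, Minsk, Milan, Seoul, Lagos, Bern, Dubai, Vilnius, Porto, Paris, Hanoi, Quito, Kigali, Tokyo

Visit Perth
Perth → Bogota
Bogota → Manila
Manila → Minsk
Minsk → Milan
Minsk → Seoul
Seoul → Lagos
Lagos → Bern
Lagos → Dubai
Dubai → Vilnius
Vilnius → Porto
Dubai → Paris
Paris → Hanoi
Minsk → Quito
Perth → Kigali
Kigali → Tokyo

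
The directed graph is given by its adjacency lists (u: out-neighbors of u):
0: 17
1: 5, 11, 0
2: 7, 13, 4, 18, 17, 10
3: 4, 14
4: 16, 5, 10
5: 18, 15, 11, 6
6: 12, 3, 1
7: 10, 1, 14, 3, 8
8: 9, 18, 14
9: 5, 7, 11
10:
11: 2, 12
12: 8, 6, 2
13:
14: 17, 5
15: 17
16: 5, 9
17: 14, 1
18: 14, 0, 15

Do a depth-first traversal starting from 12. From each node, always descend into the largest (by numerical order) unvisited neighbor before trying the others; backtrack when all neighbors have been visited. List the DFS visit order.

12 8 18 15 17 14 5 11 2 13 10 7 3 4 16 9 1 0 6

Visit 12
12 → 8
8 → 18
18 → 15
15 → 17
17 → 14
14 → 5
5 → 11
11 → 2
2 → 13
2 → 10
2 → 7
7 → 3
3 → 4
4 → 16
16 → 9
7 → 1
1 → 0
5 → 6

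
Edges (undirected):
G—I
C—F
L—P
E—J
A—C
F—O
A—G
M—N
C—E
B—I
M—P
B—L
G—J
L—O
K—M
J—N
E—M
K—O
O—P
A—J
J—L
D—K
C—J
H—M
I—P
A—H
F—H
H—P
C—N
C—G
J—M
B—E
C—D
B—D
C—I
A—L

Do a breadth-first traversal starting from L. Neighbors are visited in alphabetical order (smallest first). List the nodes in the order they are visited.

Visit L; enqueue A, B, J, O, P → queue [A, B, J, O, P]
Visit A; enqueue C, G, H → queue [B, J, O, P, C, G, H]
Visit B; enqueue D, E, I → queue [J, O, P, C, G, H, D, E, I]
Visit J; enqueue M, N → queue [O, P, C, G, H, D, E, I, M, N]
Visit O; enqueue F, K → queue [P, C, G, H, D, E, I, M, N, F, K]
Visit P → queue [C, G, H, D, E, I, M, N, F, K]
Visit C → queue [G, H, D, E, I, M, N, F, K]
Visit G → queue [H, D, E, I, M, N, F, K]
Visit H → queue [D, E, I, M, N, F, K]
Visit D → queue [E, I, M, N, F, K]
Visit E → queue [I, M, N, F, K]
Visit I → queue [M, N, F, K]
Visit M → queue [N, F, K]
Visit N → queue [F, K]
Visit F → queue [K]
Visit K → queue []

L A B J O P C G H D E I M N F K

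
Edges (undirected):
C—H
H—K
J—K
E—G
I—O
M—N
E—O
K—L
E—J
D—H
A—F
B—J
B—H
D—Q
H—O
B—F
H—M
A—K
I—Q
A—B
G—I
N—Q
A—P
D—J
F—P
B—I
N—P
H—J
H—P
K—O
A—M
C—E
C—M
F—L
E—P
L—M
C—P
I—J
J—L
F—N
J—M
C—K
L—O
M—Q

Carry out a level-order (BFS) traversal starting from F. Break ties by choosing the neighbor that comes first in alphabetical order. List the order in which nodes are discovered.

Visit F; enqueue A, B, L, N, P → queue [A, B, L, N, P]
Visit A; enqueue K, M → queue [B, L, N, P, K, M]
Visit B; enqueue H, I, J → queue [L, N, P, K, M, H, I, J]
Visit L; enqueue O → queue [N, P, K, M, H, I, J, O]
Visit N; enqueue Q → queue [P, K, M, H, I, J, O, Q]
Visit P; enqueue C, E → queue [K, M, H, I, J, O, Q, C, E]
Visit K → queue [M, H, I, J, O, Q, C, E]
Visit M → queue [H, I, J, O, Q, C, E]
Visit H; enqueue D → queue [I, J, O, Q, C, E, D]
Visit I; enqueue G → queue [J, O, Q, C, E, D, G]
Visit J → queue [O, Q, C, E, D, G]
Visit O → queue [Q, C, E, D, G]
Visit Q → queue [C, E, D, G]
Visit C → queue [E, D, G]
Visit E → queue [D, G]
Visit D → queue [G]
Visit G → queue []

F -> A -> B -> L -> N -> P -> K -> M -> H -> I -> J -> O -> Q -> C -> E -> D -> G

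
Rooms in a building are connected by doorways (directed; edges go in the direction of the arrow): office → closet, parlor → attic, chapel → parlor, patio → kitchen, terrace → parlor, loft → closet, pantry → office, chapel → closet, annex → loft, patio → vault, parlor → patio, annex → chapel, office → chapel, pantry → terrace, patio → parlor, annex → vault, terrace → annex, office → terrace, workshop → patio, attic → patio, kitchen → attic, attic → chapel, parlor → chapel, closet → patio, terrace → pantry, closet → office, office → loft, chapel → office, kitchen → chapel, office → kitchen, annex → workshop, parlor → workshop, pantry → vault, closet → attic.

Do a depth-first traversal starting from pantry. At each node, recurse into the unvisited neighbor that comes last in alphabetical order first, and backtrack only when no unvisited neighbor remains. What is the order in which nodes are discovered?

pantry → vault → terrace → parlor → workshop → patio → kitchen → chapel → office → loft → closet → attic → annex

Visit pantry
pantry → vault
pantry → terrace
terrace → parlor
parlor → workshop
workshop → patio
patio → kitchen
kitchen → chapel
chapel → office
office → loft
loft → closet
closet → attic
terrace → annex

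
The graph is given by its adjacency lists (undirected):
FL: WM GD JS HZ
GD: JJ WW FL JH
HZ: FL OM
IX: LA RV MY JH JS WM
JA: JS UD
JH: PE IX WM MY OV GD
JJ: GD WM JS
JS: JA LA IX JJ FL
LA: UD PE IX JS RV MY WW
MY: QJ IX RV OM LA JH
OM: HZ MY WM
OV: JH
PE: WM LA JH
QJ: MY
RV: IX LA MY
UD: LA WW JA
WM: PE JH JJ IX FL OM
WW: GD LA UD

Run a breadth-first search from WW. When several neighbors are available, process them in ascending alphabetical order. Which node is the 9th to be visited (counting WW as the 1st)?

Visit WW; enqueue GD, LA, UD → queue [GD, LA, UD]
Visit GD; enqueue FL, JH, JJ → queue [LA, UD, FL, JH, JJ]
Visit LA; enqueue IX, JS, MY, PE, RV → queue [UD, FL, JH, JJ, IX, JS, MY, PE, RV]
Visit UD; enqueue JA → queue [FL, JH, JJ, IX, JS, MY, PE, RV, JA]
Visit FL; enqueue HZ, WM → queue [JH, JJ, IX, JS, MY, PE, RV, JA, HZ, WM]
Visit JH; enqueue OV → queue [JJ, IX, JS, MY, PE, RV, JA, HZ, WM, OV]
Visit JJ → queue [IX, JS, MY, PE, RV, JA, HZ, WM, OV]
Visit IX → queue [JS, MY, PE, RV, JA, HZ, WM, OV]
Visit JS → queue [MY, PE, RV, JA, HZ, WM, OV]
Visit MY; enqueue OM, QJ → queue [PE, RV, JA, HZ, WM, OV, OM, QJ]
Visit PE → queue [RV, JA, HZ, WM, OV, OM, QJ]
Visit RV → queue [JA, HZ, WM, OV, OM, QJ]
Visit JA → queue [HZ, WM, OV, OM, QJ]
Visit HZ → queue [WM, OV, OM, QJ]
Visit WM → queue [OV, OM, QJ]
Visit OV → queue [OM, QJ]
Visit OM → queue [QJ]
Visit QJ → queue []

Visit order: WW, GD, LA, UD, FL, JH, JJ, IX, JS, MY, PE, RV, JA, HZ, WM, OV, OM, QJ

JS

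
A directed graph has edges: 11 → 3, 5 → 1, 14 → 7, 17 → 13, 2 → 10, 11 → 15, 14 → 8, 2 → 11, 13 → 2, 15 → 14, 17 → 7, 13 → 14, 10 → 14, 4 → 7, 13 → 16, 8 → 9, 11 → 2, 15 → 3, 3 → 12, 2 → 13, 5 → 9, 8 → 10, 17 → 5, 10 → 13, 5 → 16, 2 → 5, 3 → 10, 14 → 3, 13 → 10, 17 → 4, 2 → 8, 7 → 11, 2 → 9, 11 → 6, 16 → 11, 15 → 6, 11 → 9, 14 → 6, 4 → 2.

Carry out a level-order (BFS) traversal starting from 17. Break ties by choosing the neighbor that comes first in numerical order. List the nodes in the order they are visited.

17 4 5 7 13 2 1 9 16 11 10 14 8 3 6 15 12

Visit 17; enqueue 4, 5, 7, 13 → queue [4, 5, 7, 13]
Visit 4; enqueue 2 → queue [5, 7, 13, 2]
Visit 5; enqueue 1, 9, 16 → queue [7, 13, 2, 1, 9, 16]
Visit 7; enqueue 11 → queue [13, 2, 1, 9, 16, 11]
Visit 13; enqueue 10, 14 → queue [2, 1, 9, 16, 11, 10, 14]
Visit 2; enqueue 8 → queue [1, 9, 16, 11, 10, 14, 8]
Visit 1 → queue [9, 16, 11, 10, 14, 8]
Visit 9 → queue [16, 11, 10, 14, 8]
Visit 16 → queue [11, 10, 14, 8]
Visit 11; enqueue 3, 6, 15 → queue [10, 14, 8, 3, 6, 15]
Visit 10 → queue [14, 8, 3, 6, 15]
Visit 14 → queue [8, 3, 6, 15]
Visit 8 → queue [3, 6, 15]
Visit 3; enqueue 12 → queue [6, 15, 12]
Visit 6 → queue [15, 12]
Visit 15 → queue [12]
Visit 12 → queue []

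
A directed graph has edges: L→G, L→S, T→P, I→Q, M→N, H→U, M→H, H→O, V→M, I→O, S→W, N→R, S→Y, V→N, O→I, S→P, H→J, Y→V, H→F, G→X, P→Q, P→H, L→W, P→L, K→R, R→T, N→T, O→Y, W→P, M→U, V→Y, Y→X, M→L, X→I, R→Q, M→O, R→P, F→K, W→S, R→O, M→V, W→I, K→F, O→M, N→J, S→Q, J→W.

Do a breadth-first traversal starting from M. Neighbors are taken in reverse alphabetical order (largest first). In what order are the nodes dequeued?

M, V, U, O, N, L, H, Y, I, T, R, J, W, S, G, F, X, Q, P, K

Visit M; enqueue V, U, O, N, L, H → queue [V, U, O, N, L, H]
Visit V; enqueue Y → queue [U, O, N, L, H, Y]
Visit U → queue [O, N, L, H, Y]
Visit O; enqueue I → queue [N, L, H, Y, I]
Visit N; enqueue T, R, J → queue [L, H, Y, I, T, R, J]
Visit L; enqueue W, S, G → queue [H, Y, I, T, R, J, W, S, G]
Visit H; enqueue F → queue [Y, I, T, R, J, W, S, G, F]
Visit Y; enqueue X → queue [I, T, R, J, W, S, G, F, X]
Visit I; enqueue Q → queue [T, R, J, W, S, G, F, X, Q]
Visit T; enqueue P → queue [R, J, W, S, G, F, X, Q, P]
Visit R → queue [J, W, S, G, F, X, Q, P]
Visit J → queue [W, S, G, F, X, Q, P]
Visit W → queue [S, G, F, X, Q, P]
Visit S → queue [G, F, X, Q, P]
Visit G → queue [F, X, Q, P]
Visit F; enqueue K → queue [X, Q, P, K]
Visit X → queue [Q, P, K]
Visit Q → queue [P, K]
Visit P → queue [K]
Visit K → queue []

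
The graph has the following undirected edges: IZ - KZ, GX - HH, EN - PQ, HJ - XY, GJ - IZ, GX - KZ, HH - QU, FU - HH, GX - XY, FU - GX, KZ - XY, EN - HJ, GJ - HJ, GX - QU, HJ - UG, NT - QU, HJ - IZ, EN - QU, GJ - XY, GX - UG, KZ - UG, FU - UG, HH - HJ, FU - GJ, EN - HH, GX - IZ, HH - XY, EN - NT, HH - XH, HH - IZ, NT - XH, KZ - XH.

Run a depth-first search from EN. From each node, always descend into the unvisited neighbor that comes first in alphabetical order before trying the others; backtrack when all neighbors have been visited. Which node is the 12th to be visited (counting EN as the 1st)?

QU

Visit EN
EN → HH
HH → FU
FU → GJ
GJ → HJ
HJ → IZ
IZ → GX
GX → KZ
KZ → UG
KZ → XH
XH → NT
NT → QU
KZ → XY
EN → PQ

Visit order: EN, HH, FU, GJ, HJ, IZ, GX, KZ, UG, XH, NT, QU, XY, PQ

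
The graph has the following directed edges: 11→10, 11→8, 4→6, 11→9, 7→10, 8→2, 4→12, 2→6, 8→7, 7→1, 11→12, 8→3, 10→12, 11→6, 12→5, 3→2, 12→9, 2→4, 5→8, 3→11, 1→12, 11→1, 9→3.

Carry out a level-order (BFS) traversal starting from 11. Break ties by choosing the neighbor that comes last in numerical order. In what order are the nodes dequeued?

11, 12, 10, 9, 8, 6, 1, 5, 3, 7, 2, 4

Visit 11; enqueue 12, 10, 9, 8, 6, 1 → queue [12, 10, 9, 8, 6, 1]
Visit 12; enqueue 5 → queue [10, 9, 8, 6, 1, 5]
Visit 10 → queue [9, 8, 6, 1, 5]
Visit 9; enqueue 3 → queue [8, 6, 1, 5, 3]
Visit 8; enqueue 7, 2 → queue [6, 1, 5, 3, 7, 2]
Visit 6 → queue [1, 5, 3, 7, 2]
Visit 1 → queue [5, 3, 7, 2]
Visit 5 → queue [3, 7, 2]
Visit 3 → queue [7, 2]
Visit 7 → queue [2]
Visit 2; enqueue 4 → queue [4]
Visit 4 → queue []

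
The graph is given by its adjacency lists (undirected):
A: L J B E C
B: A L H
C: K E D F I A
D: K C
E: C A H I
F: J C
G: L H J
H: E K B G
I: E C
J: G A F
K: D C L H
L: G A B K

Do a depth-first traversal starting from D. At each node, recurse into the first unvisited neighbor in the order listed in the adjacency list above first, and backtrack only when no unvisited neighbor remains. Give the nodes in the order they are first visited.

D, K, C, E, A, L, G, H, B, J, F, I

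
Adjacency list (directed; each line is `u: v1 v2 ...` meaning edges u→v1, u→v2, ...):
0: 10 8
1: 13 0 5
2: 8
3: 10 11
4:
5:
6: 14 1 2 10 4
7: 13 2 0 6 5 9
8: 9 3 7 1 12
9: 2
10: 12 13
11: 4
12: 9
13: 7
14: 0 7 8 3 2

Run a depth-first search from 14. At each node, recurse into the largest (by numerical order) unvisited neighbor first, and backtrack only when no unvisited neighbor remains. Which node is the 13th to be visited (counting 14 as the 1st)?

0

Visit 14
14 → 8
8 → 12
12 → 9
9 → 2
8 → 7
7 → 13
7 → 6
6 → 10
6 → 4
6 → 1
1 → 5
1 → 0
8 → 3
3 → 11

Visit order: 14, 8, 12, 9, 2, 7, 13, 6, 10, 4, 1, 5, 0, 3, 11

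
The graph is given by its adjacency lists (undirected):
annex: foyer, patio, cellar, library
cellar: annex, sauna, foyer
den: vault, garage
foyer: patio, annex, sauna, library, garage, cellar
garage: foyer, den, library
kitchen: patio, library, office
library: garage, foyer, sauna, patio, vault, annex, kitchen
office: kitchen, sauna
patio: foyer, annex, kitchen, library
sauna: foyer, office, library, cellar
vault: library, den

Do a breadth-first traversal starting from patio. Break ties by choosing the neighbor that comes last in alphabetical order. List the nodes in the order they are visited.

Visit patio; enqueue library, kitchen, foyer, annex → queue [library, kitchen, foyer, annex]
Visit library; enqueue vault, sauna, garage → queue [kitchen, foyer, annex, vault, sauna, garage]
Visit kitchen; enqueue office → queue [foyer, annex, vault, sauna, garage, office]
Visit foyer; enqueue cellar → queue [annex, vault, sauna, garage, office, cellar]
Visit annex → queue [vault, sauna, garage, office, cellar]
Visit vault; enqueue den → queue [sauna, garage, office, cellar, den]
Visit sauna → queue [garage, office, cellar, den]
Visit garage → queue [office, cellar, den]
Visit office → queue [cellar, den]
Visit cellar → queue [den]
Visit den → queue []

patio library kitchen foyer annex vault sauna garage office cellar den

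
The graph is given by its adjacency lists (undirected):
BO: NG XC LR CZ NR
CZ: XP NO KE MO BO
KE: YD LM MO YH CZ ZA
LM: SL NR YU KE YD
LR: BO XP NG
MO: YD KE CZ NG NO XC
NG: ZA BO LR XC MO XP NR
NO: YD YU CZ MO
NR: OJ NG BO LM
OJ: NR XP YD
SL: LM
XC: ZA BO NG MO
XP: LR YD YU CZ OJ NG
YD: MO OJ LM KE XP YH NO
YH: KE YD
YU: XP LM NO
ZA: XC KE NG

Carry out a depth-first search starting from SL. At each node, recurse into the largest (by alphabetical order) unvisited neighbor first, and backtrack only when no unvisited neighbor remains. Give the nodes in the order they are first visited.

SL, LM, YU, XP, YD, YH, KE, ZA, XC, NG, NR, OJ, BO, LR, CZ, NO, MO

Visit SL
SL → LM
LM → YU
YU → XP
XP → YD
YD → YH
YH → KE
KE → ZA
ZA → XC
XC → NG
NG → NR
NR → OJ
NR → BO
BO → LR
BO → CZ
CZ → NO
NO → MO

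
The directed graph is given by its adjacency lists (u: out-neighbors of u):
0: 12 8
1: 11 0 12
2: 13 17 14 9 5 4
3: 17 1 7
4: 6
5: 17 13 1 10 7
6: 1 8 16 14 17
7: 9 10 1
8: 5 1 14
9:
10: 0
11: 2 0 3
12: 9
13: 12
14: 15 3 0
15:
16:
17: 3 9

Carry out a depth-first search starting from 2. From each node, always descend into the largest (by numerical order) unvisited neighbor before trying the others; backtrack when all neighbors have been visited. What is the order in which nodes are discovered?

2, 17, 9, 3, 7, 10, 0, 12, 8, 14, 15, 5, 13, 1, 11, 4, 6, 16

Visit 2
2 → 17
17 → 9
17 → 3
3 → 7
7 → 10
10 → 0
0 → 12
0 → 8
8 → 14
14 → 15
8 → 5
5 → 13
5 → 1
1 → 11
2 → 4
4 → 6
6 → 16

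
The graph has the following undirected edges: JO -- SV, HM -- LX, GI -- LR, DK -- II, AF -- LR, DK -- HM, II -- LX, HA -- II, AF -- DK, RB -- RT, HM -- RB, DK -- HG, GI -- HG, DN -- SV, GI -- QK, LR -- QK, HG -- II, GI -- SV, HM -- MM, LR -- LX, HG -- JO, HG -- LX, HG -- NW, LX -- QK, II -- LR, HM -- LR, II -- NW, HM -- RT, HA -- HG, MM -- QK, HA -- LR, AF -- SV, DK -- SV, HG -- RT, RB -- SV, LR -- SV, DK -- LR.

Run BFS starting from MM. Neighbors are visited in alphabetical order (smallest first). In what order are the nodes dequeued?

Visit MM; enqueue HM, QK → queue [HM, QK]
Visit HM; enqueue DK, LR, LX, RB, RT → queue [QK, DK, LR, LX, RB, RT]
Visit QK; enqueue GI → queue [DK, LR, LX, RB, RT, GI]
Visit DK; enqueue AF, HG, II, SV → queue [LR, LX, RB, RT, GI, AF, HG, II, SV]
Visit LR; enqueue HA → queue [LX, RB, RT, GI, AF, HG, II, SV, HA]
Visit LX → queue [RB, RT, GI, AF, HG, II, SV, HA]
Visit RB → queue [RT, GI, AF, HG, II, SV, HA]
Visit RT → queue [GI, AF, HG, II, SV, HA]
Visit GI → queue [AF, HG, II, SV, HA]
Visit AF → queue [HG, II, SV, HA]
Visit HG; enqueue JO, NW → queue [II, SV, HA, JO, NW]
Visit II → queue [SV, HA, JO, NW]
Visit SV; enqueue DN → queue [HA, JO, NW, DN]
Visit HA → queue [JO, NW, DN]
Visit JO → queue [NW, DN]
Visit NW → queue [DN]
Visit DN → queue []

MM, HM, QK, DK, LR, LX, RB, RT, GI, AF, HG, II, SV, HA, JO, NW, DN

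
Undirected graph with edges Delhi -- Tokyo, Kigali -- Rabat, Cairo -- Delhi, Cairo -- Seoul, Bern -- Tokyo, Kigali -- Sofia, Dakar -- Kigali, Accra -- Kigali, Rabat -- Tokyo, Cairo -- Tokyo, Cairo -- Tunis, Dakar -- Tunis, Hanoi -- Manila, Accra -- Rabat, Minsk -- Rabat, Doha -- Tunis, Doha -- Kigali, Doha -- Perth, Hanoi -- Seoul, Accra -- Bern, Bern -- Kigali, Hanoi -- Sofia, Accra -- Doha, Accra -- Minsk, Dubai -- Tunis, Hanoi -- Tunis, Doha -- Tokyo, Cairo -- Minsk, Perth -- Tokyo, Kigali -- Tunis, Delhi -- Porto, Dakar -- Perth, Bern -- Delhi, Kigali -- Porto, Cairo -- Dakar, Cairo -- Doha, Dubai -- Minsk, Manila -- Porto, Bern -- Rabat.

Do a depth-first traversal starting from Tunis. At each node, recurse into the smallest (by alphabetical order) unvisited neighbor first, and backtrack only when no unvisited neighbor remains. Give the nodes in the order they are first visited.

Tunis → Cairo → Dakar → Kigali → Accra → Bern → Delhi → Porto → Manila → Hanoi → Seoul → Sofia → Tokyo → Doha → Perth → Rabat → Minsk → Dubai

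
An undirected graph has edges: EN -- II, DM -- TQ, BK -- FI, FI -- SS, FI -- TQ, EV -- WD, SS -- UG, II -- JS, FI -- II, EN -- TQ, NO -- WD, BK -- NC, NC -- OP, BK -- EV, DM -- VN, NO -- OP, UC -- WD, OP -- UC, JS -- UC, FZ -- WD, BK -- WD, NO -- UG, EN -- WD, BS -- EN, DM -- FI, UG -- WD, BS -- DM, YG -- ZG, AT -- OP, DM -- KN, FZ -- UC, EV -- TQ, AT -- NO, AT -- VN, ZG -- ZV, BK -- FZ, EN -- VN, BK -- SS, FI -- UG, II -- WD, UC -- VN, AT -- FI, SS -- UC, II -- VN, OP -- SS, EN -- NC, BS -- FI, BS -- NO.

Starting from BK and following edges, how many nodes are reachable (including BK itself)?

20

BFS from BK visits: BK, EV, FI, FZ, NC, SS, WD, TQ, AT, BS, DM, II, UG, UC, EN, OP, NO, VN, KN, JS
Reachable nodes: 20 of 23 total.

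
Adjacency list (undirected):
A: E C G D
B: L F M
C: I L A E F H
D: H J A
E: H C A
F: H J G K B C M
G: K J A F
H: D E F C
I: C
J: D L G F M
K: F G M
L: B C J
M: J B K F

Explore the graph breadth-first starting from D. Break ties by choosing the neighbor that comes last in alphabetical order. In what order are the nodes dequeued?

D → J → H → A → M → L → G → F → E → C → K → B → I

Visit D; enqueue J, H, A → queue [J, H, A]
Visit J; enqueue M, L, G, F → queue [H, A, M, L, G, F]
Visit H; enqueue E, C → queue [A, M, L, G, F, E, C]
Visit A → queue [M, L, G, F, E, C]
Visit M; enqueue K, B → queue [L, G, F, E, C, K, B]
Visit L → queue [G, F, E, C, K, B]
Visit G → queue [F, E, C, K, B]
Visit F → queue [E, C, K, B]
Visit E → queue [C, K, B]
Visit C; enqueue I → queue [K, B, I]
Visit K → queue [B, I]
Visit B → queue [I]
Visit I → queue []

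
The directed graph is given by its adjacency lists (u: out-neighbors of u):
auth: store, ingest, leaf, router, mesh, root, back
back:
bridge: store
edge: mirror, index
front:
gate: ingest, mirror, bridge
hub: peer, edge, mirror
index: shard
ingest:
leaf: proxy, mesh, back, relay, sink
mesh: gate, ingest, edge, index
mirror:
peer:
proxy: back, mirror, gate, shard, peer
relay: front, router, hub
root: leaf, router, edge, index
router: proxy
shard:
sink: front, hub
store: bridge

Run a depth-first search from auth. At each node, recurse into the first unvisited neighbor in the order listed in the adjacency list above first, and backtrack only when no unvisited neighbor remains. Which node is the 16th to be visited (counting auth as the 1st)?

front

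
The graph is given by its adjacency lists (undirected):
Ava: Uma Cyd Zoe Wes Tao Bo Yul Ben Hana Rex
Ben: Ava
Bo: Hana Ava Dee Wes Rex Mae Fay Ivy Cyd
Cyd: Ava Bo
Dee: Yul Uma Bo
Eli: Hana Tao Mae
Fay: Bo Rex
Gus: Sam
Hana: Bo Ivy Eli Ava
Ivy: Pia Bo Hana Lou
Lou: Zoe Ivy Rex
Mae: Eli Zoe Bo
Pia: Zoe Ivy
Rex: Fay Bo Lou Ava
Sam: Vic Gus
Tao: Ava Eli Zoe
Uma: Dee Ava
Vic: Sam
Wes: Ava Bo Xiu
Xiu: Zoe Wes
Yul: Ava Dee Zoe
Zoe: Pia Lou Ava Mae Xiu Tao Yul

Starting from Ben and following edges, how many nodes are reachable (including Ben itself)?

BFS from Ben visits: Ben, Ava, Zoe, Yul, Wes, Uma, Tao, Rex, Hana, Cyd, Bo, Xiu, Pia, Mae, Lou, Dee, Eli, Fay, Ivy
Reachable nodes: 19 of 22 total.

19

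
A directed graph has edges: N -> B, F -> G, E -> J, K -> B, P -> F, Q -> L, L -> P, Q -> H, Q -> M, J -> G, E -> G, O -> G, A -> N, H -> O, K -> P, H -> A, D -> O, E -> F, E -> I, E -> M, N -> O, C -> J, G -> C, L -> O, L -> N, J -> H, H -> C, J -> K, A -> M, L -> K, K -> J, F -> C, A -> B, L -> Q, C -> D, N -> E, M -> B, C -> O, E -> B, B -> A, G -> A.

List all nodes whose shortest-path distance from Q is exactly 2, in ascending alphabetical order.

A, B, C, K, N, O, P

Level 0: Q
Level 1: H, L, M
Level 2: A, B, C, K, N, O, P
Level 3: D, E, F, G, J
Level 4: I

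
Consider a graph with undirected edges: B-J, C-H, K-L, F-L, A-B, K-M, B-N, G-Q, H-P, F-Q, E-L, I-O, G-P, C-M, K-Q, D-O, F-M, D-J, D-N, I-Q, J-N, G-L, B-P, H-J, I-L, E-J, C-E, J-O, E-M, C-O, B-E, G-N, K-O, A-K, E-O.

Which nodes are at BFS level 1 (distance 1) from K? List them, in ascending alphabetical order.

A, L, M, O, Q

Level 0: K
Level 1: A, L, M, O, Q
Level 2: B, C, D, E, F, G, I, J
Level 3: H, N, P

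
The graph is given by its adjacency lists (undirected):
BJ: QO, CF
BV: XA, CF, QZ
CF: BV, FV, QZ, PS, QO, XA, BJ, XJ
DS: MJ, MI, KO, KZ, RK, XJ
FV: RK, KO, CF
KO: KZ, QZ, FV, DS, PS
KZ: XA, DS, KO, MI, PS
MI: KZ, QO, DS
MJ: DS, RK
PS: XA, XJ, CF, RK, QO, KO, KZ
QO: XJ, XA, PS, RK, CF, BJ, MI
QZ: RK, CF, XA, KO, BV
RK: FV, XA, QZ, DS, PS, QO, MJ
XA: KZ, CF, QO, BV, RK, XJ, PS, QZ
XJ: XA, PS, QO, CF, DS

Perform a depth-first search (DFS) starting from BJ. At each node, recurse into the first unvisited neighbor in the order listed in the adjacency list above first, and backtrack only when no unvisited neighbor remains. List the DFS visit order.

Visit BJ
BJ → QO
QO → XJ
XJ → XA
XA → KZ
KZ → DS
DS → MJ
MJ → RK
RK → FV
FV → KO
KO → QZ
QZ → CF
CF → BV
CF → PS
DS → MI

BJ → QO → XJ → XA → KZ → DS → MJ → RK → FV → KO → QZ → CF → BV → PS → MI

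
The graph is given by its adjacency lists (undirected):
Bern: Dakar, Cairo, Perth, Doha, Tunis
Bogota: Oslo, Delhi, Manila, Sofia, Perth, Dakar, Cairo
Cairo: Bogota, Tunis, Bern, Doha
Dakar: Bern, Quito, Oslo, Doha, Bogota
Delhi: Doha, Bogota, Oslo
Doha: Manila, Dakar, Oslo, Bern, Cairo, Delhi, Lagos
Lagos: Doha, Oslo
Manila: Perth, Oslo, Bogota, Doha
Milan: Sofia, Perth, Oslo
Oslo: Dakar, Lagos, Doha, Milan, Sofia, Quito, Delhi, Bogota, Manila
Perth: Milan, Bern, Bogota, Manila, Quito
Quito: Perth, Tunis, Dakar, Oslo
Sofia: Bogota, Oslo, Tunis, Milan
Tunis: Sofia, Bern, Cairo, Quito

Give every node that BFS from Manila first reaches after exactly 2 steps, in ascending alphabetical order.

Level 0: Manila
Level 1: Bogota, Doha, Oslo, Perth
Level 2: Bern, Cairo, Dakar, Delhi, Lagos, Milan, Quito, Sofia
Level 3: Tunis

Bern, Cairo, Dakar, Delhi, Lagos, Milan, Quito, Sofia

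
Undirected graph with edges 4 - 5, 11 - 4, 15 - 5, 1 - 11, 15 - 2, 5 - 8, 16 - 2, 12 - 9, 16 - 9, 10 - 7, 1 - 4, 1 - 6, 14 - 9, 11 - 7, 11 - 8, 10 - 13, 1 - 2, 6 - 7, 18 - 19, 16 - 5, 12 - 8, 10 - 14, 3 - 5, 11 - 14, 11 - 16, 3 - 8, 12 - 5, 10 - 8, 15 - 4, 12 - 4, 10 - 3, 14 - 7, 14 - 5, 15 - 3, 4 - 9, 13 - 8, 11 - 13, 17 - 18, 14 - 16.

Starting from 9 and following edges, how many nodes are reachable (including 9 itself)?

16

BFS from 9 visits: 9, 4, 12, 14, 16, 1, 5, 11, 15, 8, 7, 10, 2, 6, 3, 13
Reachable nodes: 16 of 19 total.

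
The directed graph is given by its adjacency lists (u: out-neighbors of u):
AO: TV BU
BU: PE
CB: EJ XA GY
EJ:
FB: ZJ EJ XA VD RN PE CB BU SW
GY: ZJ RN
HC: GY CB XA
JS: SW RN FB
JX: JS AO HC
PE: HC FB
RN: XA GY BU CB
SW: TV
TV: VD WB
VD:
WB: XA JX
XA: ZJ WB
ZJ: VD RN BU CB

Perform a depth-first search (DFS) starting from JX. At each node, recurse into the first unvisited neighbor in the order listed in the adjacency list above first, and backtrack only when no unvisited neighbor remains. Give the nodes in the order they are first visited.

JX, JS, SW, TV, VD, WB, XA, ZJ, RN, GY, BU, PE, HC, CB, EJ, FB, AO

Visit JX
JX → JS
JS → SW
SW → TV
TV → VD
TV → WB
WB → XA
XA → ZJ
ZJ → RN
RN → GY
RN → BU
BU → PE
PE → HC
HC → CB
CB → EJ
PE → FB
JX → AO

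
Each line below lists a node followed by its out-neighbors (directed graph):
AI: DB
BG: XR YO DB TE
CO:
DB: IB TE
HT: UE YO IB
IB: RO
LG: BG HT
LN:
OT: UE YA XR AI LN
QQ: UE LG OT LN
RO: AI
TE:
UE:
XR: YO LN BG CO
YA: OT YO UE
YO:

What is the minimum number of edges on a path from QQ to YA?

Level 0: QQ
Level 1: LG, LN, OT, UE
Level 2: AI, BG, HT, XR, YA
Level 3: CO, DB, IB, TE, YO
Level 4: RO
YA first appears at level 2.

2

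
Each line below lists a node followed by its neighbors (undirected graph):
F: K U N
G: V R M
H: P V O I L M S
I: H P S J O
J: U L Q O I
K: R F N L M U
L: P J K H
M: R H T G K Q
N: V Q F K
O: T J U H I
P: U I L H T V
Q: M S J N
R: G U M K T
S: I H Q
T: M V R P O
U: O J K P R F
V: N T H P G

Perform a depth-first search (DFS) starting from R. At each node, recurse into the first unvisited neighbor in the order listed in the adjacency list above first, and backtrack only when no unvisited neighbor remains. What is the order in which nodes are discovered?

R G V N Q M H P U O T J L K F I S

Visit R
R → G
G → V
V → N
N → Q
Q → M
M → H
H → P
P → U
U → O
O → T
O → J
J → L
L → K
K → F
J → I
I → S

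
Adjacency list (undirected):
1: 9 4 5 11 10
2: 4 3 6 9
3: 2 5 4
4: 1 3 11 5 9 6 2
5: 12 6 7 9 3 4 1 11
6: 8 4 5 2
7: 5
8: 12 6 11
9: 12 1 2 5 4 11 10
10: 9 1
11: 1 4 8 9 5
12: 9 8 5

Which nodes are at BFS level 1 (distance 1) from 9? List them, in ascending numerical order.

Level 0: 9
Level 1: 1, 2, 4, 5, 10, 11, 12
Level 2: 3, 6, 7, 8

1, 2, 4, 5, 10, 11, 12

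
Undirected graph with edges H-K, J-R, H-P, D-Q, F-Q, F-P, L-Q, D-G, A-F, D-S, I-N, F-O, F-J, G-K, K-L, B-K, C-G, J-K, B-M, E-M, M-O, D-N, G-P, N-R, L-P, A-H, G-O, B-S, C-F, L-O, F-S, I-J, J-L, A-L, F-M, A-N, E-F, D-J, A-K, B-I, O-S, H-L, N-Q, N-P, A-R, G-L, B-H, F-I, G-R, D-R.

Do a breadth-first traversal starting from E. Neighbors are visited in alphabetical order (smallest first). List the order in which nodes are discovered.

E, F, M, A, C, I, J, O, P, Q, S, B, H, K, L, N, R, G, D

Visit E; enqueue F, M → queue [F, M]
Visit F; enqueue A, C, I, J, O, P, Q, S → queue [M, A, C, I, J, O, P, Q, S]
Visit M; enqueue B → queue [A, C, I, J, O, P, Q, S, B]
Visit A; enqueue H, K, L, N, R → queue [C, I, J, O, P, Q, S, B, H, K, L, N, R]
Visit C; enqueue G → queue [I, J, O, P, Q, S, B, H, K, L, N, R, G]
Visit I → queue [J, O, P, Q, S, B, H, K, L, N, R, G]
Visit J; enqueue D → queue [O, P, Q, S, B, H, K, L, N, R, G, D]
Visit O → queue [P, Q, S, B, H, K, L, N, R, G, D]
Visit P → queue [Q, S, B, H, K, L, N, R, G, D]
Visit Q → queue [S, B, H, K, L, N, R, G, D]
Visit S → queue [B, H, K, L, N, R, G, D]
Visit B → queue [H, K, L, N, R, G, D]
Visit H → queue [K, L, N, R, G, D]
Visit K → queue [L, N, R, G, D]
Visit L → queue [N, R, G, D]
Visit N → queue [R, G, D]
Visit R → queue [G, D]
Visit G → queue [D]
Visit D → queue []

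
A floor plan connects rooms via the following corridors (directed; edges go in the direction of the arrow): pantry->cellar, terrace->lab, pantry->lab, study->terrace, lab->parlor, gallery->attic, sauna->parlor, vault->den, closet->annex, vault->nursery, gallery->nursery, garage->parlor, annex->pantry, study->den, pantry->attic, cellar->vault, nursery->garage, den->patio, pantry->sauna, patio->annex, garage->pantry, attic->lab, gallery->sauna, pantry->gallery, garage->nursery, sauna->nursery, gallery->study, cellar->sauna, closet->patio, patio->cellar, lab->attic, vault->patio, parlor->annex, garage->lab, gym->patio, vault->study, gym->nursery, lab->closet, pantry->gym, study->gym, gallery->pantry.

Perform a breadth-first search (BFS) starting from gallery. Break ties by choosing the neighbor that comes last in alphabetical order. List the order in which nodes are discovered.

gallery, study, sauna, pantry, nursery, attic, terrace, gym, den, parlor, lab, cellar, garage, patio, annex, closet, vault

Visit gallery; enqueue study, sauna, pantry, nursery, attic → queue [study, sauna, pantry, nursery, attic]
Visit study; enqueue terrace, gym, den → queue [sauna, pantry, nursery, attic, terrace, gym, den]
Visit sauna; enqueue parlor → queue [pantry, nursery, attic, terrace, gym, den, parlor]
Visit pantry; enqueue lab, cellar → queue [nursery, attic, terrace, gym, den, parlor, lab, cellar]
Visit nursery; enqueue garage → queue [attic, terrace, gym, den, parlor, lab, cellar, garage]
Visit attic → queue [terrace, gym, den, parlor, lab, cellar, garage]
Visit terrace → queue [gym, den, parlor, lab, cellar, garage]
Visit gym; enqueue patio → queue [den, parlor, lab, cellar, garage, patio]
Visit den → queue [parlor, lab, cellar, garage, patio]
Visit parlor; enqueue annex → queue [lab, cellar, garage, patio, annex]
Visit lab; enqueue closet → queue [cellar, garage, patio, annex, closet]
Visit cellar; enqueue vault → queue [garage, patio, annex, closet, vault]
Visit garage → queue [patio, annex, closet, vault]
Visit patio → queue [annex, closet, vault]
Visit annex → queue [closet, vault]
Visit closet → queue [vault]
Visit vault → queue []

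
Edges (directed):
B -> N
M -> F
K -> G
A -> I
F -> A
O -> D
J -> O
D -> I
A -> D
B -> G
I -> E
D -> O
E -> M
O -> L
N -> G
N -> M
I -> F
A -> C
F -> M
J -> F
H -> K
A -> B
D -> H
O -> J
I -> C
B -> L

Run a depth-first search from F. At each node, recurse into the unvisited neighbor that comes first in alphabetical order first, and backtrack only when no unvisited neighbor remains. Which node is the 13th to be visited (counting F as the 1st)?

E

Visit F
F → A
A → B
B → G
B → L
B → N
N → M
A → C
A → D
D → H
H → K
D → I
I → E
D → O
O → J

Visit order: F, A, B, G, L, N, M, C, D, H, K, I, E, O, J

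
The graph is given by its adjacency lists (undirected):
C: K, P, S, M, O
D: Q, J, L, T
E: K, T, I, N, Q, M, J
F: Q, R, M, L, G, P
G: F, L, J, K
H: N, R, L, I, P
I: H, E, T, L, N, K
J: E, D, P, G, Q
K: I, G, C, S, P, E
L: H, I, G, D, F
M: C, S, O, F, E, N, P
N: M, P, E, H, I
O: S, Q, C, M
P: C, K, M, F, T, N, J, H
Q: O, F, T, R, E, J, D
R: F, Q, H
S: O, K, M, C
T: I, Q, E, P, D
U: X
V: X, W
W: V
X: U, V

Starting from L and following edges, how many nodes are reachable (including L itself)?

BFS from L visits: L, I, H, G, F, D, T, N, K, E, R, P, J, Q, M, S, C, O
Reachable nodes: 18 of 22 total.

18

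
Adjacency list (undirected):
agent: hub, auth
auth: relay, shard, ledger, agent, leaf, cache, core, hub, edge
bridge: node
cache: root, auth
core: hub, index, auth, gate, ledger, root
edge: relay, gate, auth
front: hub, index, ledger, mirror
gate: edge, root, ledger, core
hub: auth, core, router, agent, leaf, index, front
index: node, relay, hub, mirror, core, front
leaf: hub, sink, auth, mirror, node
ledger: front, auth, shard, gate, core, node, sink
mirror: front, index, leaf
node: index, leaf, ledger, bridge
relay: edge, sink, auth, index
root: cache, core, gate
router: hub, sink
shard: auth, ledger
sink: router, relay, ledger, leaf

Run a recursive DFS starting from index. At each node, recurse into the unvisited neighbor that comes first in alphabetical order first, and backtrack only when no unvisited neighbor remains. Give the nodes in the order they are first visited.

Visit index
index → core
core → auth
auth → agent
agent → hub
hub → front
front → ledger
ledger → gate
gate → edge
edge → relay
relay → sink
sink → leaf
leaf → mirror
leaf → node
node → bridge
sink → router
gate → root
root → cache
ledger → shard

index, core, auth, agent, hub, front, ledger, gate, edge, relay, sink, leaf, mirror, node, bridge, router, root, cache, shard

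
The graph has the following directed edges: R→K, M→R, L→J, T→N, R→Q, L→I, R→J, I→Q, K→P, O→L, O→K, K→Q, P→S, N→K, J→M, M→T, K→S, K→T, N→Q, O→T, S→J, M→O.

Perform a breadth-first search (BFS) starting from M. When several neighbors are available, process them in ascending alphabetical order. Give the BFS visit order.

Visit M; enqueue O, R, T → queue [O, R, T]
Visit O; enqueue K, L → queue [R, T, K, L]
Visit R; enqueue J, Q → queue [T, K, L, J, Q]
Visit T; enqueue N → queue [K, L, J, Q, N]
Visit K; enqueue P, S → queue [L, J, Q, N, P, S]
Visit L; enqueue I → queue [J, Q, N, P, S, I]
Visit J → queue [Q, N, P, S, I]
Visit Q → queue [N, P, S, I]
Visit N → queue [P, S, I]
Visit P → queue [S, I]
Visit S → queue [I]
Visit I → queue []

M → O → R → T → K → L → J → Q → N → P → S → I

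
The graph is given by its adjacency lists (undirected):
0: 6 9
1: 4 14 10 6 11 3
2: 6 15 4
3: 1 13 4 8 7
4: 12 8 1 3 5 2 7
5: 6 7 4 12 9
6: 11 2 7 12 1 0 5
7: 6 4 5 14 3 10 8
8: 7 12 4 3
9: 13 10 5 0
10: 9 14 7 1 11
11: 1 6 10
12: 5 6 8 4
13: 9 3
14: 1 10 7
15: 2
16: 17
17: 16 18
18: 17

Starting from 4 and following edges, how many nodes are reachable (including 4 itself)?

16

BFS from 4 visits: 4, 12, 8, 1, 3, 5, 2, 7, 6, 14, 10, 11, 13, 9, 15, 0
Reachable nodes: 16 of 19 total.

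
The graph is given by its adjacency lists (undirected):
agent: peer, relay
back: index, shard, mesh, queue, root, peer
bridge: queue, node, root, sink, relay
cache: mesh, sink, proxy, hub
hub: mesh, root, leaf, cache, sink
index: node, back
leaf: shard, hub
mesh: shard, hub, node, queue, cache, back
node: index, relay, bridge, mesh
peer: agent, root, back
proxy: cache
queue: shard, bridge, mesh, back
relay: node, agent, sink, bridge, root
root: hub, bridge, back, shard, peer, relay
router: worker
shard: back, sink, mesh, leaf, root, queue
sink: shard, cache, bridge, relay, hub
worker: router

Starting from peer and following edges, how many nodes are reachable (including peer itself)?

BFS from peer visits: peer, agent, root, back, relay, hub, bridge, shard, index, mesh, queue, node, sink, leaf, cache, proxy
Reachable nodes: 16 of 18 total.

16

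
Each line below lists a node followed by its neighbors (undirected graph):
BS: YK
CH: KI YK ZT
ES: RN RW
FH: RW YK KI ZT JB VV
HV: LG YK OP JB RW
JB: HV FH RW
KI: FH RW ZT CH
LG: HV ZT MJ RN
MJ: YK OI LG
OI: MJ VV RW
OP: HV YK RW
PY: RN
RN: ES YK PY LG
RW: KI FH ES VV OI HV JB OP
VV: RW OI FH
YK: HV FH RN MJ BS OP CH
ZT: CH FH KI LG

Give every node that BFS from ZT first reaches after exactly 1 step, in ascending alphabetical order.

CH, FH, KI, LG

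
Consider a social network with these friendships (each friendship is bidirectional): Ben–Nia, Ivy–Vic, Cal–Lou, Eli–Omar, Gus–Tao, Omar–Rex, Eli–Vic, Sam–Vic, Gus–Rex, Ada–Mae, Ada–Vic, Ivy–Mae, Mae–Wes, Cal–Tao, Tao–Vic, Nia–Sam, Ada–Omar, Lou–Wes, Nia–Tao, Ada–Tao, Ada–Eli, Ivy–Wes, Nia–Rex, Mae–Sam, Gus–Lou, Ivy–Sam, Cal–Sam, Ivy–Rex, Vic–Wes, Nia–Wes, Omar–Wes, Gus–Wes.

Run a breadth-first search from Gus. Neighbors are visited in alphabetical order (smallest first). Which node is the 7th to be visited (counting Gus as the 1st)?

Visit Gus; enqueue Lou, Rex, Tao, Wes → queue [Lou, Rex, Tao, Wes]
Visit Lou; enqueue Cal → queue [Rex, Tao, Wes, Cal]
Visit Rex; enqueue Ivy, Nia, Omar → queue [Tao, Wes, Cal, Ivy, Nia, Omar]
Visit Tao; enqueue Ada, Vic → queue [Wes, Cal, Ivy, Nia, Omar, Ada, Vic]
Visit Wes; enqueue Mae → queue [Cal, Ivy, Nia, Omar, Ada, Vic, Mae]
Visit Cal; enqueue Sam → queue [Ivy, Nia, Omar, Ada, Vic, Mae, Sam]
Visit Ivy → queue [Nia, Omar, Ada, Vic, Mae, Sam]
Visit Nia; enqueue Ben → queue [Omar, Ada, Vic, Mae, Sam, Ben]
Visit Omar; enqueue Eli → queue [Ada, Vic, Mae, Sam, Ben, Eli]
Visit Ada → queue [Vic, Mae, Sam, Ben, Eli]
Visit Vic → queue [Mae, Sam, Ben, Eli]
Visit Mae → queue [Sam, Ben, Eli]
Visit Sam → queue [Ben, Eli]
Visit Ben → queue [Eli]
Visit Eli → queue []

Visit order: Gus, Lou, Rex, Tao, Wes, Cal, Ivy, Nia, Omar, Ada, Vic, Mae, Sam, Ben, Eli

Ivy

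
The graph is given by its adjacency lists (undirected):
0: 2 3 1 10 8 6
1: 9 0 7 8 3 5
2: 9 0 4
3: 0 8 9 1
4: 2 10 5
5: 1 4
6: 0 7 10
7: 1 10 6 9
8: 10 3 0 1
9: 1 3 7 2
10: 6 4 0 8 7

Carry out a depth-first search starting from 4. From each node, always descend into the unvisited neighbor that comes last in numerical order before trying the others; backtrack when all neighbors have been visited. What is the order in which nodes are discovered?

4, 10, 8, 3, 9, 7, 6, 0, 2, 1, 5

Visit 4
4 → 10
10 → 8
8 → 3
3 → 9
9 → 7
7 → 6
6 → 0
0 → 2
0 → 1
1 → 5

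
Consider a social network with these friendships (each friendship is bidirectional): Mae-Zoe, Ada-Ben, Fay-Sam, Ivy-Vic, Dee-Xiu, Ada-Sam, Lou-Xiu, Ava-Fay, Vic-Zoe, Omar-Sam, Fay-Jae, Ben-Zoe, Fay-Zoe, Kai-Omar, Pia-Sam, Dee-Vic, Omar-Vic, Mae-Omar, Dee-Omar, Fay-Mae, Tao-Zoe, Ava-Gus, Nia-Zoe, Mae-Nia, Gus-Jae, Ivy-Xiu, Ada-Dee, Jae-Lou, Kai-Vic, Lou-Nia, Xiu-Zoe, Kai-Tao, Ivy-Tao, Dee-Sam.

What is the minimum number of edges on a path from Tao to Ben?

2

Level 0: Tao
Level 1: Ivy, Kai, Zoe
Level 2: Ben, Fay, Mae, Nia, Omar, Vic, Xiu
Level 3: Ada, Ava, Dee, Jae, Lou, Sam
Level 4: Gus, Pia
Ben first appears at level 2.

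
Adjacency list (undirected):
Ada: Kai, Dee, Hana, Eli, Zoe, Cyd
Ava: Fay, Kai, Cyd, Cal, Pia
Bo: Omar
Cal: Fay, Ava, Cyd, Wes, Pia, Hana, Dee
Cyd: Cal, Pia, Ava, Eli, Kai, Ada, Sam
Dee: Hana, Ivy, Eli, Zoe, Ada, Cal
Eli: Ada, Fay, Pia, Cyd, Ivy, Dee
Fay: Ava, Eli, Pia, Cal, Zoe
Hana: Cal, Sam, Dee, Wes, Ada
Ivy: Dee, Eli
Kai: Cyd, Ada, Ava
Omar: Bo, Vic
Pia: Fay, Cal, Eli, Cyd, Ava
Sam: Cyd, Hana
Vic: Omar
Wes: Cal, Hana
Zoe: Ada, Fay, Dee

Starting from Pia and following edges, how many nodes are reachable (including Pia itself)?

14

BFS from Pia visits: Pia, Fay, Cal, Eli, Cyd, Ava, Zoe, Wes, Hana, Dee, Ada, Ivy, Kai, Sam
Reachable nodes: 14 of 17 total.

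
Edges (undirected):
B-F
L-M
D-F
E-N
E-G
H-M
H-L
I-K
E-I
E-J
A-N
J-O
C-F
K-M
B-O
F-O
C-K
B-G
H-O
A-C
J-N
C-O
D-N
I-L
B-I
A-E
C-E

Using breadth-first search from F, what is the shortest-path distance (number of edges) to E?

2

Level 0: F
Level 1: B, C, D, O
Level 2: A, E, G, H, I, J, K, N
Level 3: L, M
E first appears at level 2.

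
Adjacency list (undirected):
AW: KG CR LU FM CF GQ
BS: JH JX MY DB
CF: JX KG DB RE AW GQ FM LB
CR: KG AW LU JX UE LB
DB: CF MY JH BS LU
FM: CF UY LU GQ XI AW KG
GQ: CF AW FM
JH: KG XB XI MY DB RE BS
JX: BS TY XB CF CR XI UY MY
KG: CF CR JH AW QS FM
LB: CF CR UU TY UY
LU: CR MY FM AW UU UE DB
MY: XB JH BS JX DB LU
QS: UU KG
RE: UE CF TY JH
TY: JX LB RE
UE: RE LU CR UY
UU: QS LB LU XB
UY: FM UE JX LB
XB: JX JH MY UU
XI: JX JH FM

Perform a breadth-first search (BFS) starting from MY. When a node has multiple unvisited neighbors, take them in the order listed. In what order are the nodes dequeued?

Visit MY; enqueue XB, JH, BS, JX, DB, LU → queue [XB, JH, BS, JX, DB, LU]
Visit XB; enqueue UU → queue [JH, BS, JX, DB, LU, UU]
Visit JH; enqueue KG, XI, RE → queue [BS, JX, DB, LU, UU, KG, XI, RE]
Visit BS → queue [JX, DB, LU, UU, KG, XI, RE]
Visit JX; enqueue TY, CF, CR, UY → queue [DB, LU, UU, KG, XI, RE, TY, CF, CR, UY]
Visit DB → queue [LU, UU, KG, XI, RE, TY, CF, CR, UY]
Visit LU; enqueue FM, AW, UE → queue [UU, KG, XI, RE, TY, CF, CR, UY, FM, AW, UE]
Visit UU; enqueue QS, LB → queue [KG, XI, RE, TY, CF, CR, UY, FM, AW, UE, QS, LB]
Visit KG → queue [XI, RE, TY, CF, CR, UY, FM, AW, UE, QS, LB]
Visit XI → queue [RE, TY, CF, CR, UY, FM, AW, UE, QS, LB]
Visit RE → queue [TY, CF, CR, UY, FM, AW, UE, QS, LB]
Visit TY → queue [CF, CR, UY, FM, AW, UE, QS, LB]
Visit CF; enqueue GQ → queue [CR, UY, FM, AW, UE, QS, LB, GQ]
Visit CR → queue [UY, FM, AW, UE, QS, LB, GQ]
Visit UY → queue [FM, AW, UE, QS, LB, GQ]
Visit FM → queue [AW, UE, QS, LB, GQ]
Visit AW → queue [UE, QS, LB, GQ]
Visit UE → queue [QS, LB, GQ]
Visit QS → queue [LB, GQ]
Visit LB → queue [GQ]
Visit GQ → queue []

MY, XB, JH, BS, JX, DB, LU, UU, KG, XI, RE, TY, CF, CR, UY, FM, AW, UE, QS, LB, GQ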